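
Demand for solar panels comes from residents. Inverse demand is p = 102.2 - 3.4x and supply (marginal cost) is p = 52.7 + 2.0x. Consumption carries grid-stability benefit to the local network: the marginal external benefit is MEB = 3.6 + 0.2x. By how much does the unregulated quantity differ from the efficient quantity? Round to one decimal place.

Market equilibrium (private): 52.7 + 2.0x = 102.2 - 3.4x → x_m = 9.1667.
Social marginal benefit = demand + MEB = 105.8 - 3.2x.
Set SMB = MC: 105.8 - 3.2x = 52.7 + 2.0x → x* = 10.2115.
Gap = |9.1667 − 10.2115| = 1.0448.

1.0 units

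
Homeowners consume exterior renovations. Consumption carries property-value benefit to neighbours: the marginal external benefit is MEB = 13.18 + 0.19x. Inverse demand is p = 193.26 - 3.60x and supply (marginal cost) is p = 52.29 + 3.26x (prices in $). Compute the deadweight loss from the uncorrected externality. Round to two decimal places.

Market equilibrium (private): 52.29 + 3.26x = 193.26 - 3.60x → x_m = 20.5496.
Social marginal benefit = demand + MEB = 206.44 - 3.41x.
Set SMB = MC: 206.44 - 3.41x = 52.29 + 3.26x → x* = 23.1109.
The welfare-loss triangle has base |x_m − x*| and height MEB(x_m) (the vertical gap between SMB and MC is zero at x* and MEB at x_m).
DWL = ½ × 2.5613 × 17.0844 = 21.8791.

DWL = $21.88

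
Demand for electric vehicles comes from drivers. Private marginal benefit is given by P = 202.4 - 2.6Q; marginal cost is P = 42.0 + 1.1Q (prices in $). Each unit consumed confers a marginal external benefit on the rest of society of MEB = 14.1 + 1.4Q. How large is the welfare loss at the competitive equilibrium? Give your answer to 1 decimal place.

DWL = $1216.0

Market equilibrium (private): 42.0 + 1.1Q = 202.4 - 2.6Q → Q_m = 43.3514.
Social marginal benefit = demand + MEB = 216.5 - 1.2Q.
Set SMB = MC: 216.5 - 1.2Q = 42.0 + 1.1Q → Q* = 75.8696.
The loss is the area between SMB and MC from Q* to Q_m; with linear curves that's a triangle of height MEB(Q_m).
DWL = ½ × 32.5182 × 74.7919 = 1216.0490.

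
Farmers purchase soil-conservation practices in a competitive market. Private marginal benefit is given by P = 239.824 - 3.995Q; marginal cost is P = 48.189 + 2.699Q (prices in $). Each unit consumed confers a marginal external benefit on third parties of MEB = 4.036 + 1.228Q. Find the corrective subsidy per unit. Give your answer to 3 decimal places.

subsidy = $47.996 per unit

Social marginal benefit = demand + MEB = 243.860 - 2.767Q.
Set SMB = MC: 243.860 - 2.767Q = 48.189 + 2.699Q → Q* = 35.7978.
The Pigouvian subsidy equals MEB at Q*: 4.036 + 1.228×35.7978 = 47.9957.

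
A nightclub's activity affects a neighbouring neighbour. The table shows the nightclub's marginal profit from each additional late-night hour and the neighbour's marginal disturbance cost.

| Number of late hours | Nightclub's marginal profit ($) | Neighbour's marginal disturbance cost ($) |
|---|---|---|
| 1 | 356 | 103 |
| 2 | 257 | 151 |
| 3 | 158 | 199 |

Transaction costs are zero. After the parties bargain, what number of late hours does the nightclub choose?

2

Bargaining reaches the level where marginal profit last exceeds marginal disturbance cost.
That holds through level 2 (257 ≥ 151) but not at 3 (158 < 199).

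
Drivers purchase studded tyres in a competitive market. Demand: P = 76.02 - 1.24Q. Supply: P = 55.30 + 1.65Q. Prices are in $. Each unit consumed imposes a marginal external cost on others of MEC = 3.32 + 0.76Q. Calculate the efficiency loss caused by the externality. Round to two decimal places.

DWL = $10.53

Market equilibrium (private): 55.30 + 1.65Q = 76.02 - 1.24Q → Q_m = 7.1696.
Social marginal benefit = demand − MEC = 72.70 - 2.00Q.
Set SMB = MC: 72.70 - 2.00Q = 55.30 + 1.65Q → Q* = 4.7671.
Height of the DWL triangle at Q_m is MC(Q_m) − SMB(Q_m) = MEC(Q_m) = 8.7689.
DWL = ½ × 2.4025 × 8.7689 = 10.5336.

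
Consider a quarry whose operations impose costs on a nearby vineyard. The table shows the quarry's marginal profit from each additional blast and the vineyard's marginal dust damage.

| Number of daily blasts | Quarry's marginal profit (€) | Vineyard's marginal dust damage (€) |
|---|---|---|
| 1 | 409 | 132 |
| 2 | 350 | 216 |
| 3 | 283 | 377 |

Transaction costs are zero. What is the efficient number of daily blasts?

2

Bargaining reaches the level where marginal profit last exceeds marginal dust damage.
That holds through level 2 (350 ≥ 216) but not at 3 (283 < 377).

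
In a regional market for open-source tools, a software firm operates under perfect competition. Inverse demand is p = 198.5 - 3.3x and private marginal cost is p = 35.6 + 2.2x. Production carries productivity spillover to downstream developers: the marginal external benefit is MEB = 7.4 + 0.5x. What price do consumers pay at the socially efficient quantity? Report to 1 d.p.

P = 86.1

Social marginal cost = private MC − MEB = 28.2 + 1.7x.
Set SMC = demand: 28.2 + 1.7x = 198.5 - 3.3x → x* = 34.0600.
Consumer price on the demand curve at x*: 198.5 − 3.3×34.0600 = 86.1020.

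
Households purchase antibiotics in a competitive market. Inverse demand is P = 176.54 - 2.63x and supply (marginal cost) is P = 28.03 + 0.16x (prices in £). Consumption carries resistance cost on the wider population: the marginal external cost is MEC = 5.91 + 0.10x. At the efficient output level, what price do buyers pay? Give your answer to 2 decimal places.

Social marginal benefit = demand − MEC = 170.63 - 2.73x.
Set SMB = MC: 170.63 - 2.73x = 28.03 + 0.16x → x* = 49.3426.
Consumer price on the demand curve at x*: 176.54 − 2.63×49.3426 = 46.7690.

P = £46.77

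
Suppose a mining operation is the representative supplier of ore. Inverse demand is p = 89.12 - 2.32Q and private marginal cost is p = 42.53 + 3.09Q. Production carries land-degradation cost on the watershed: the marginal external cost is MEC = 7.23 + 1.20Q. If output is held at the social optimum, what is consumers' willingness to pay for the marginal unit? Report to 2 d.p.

P = 75.31

Social marginal cost = private MC + MEC = 49.76 + 4.29Q.
Set SMC = demand: 49.76 + 4.29Q = 89.12 - 2.32Q → Q* = 5.9546.
Consumer price on the demand curve at Q*: 89.12 − 2.32×5.9546 = 75.3053.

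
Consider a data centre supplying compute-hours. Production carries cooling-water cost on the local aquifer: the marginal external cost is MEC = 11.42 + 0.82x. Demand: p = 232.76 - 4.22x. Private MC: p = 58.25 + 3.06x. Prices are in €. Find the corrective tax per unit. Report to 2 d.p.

Social marginal cost = private MC + MEC = 69.67 + 3.88x.
Set SMC = demand: 69.67 + 3.88x = 232.76 - 4.22x → x* = 20.1346.
The Pigouvian tax equals MEC at x*: 11.42 + 0.82×20.1346 = 27.9304.

tax = €27.93 per unit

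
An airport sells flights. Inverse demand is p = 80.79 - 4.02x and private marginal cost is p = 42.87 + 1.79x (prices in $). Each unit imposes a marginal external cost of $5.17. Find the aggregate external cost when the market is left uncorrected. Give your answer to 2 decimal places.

Market equilibrium (private): 42.87 + 1.79x = 80.79 - 4.02x → x_m = 6.5267.
Total external cost = MEC × x_m = 5.17 × 6.5267 = 33.7430.

$33.74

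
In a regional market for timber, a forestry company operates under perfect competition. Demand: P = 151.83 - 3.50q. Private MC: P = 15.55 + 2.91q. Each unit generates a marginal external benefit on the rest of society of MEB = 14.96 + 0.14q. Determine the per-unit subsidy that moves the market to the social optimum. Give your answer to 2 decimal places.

subsidy = 18.34 per unit

Social marginal cost = private MC − MEB = 0.59 + 2.77q.
Set SMC = demand: 0.59 + 2.77q = 151.83 - 3.50q → q* = 24.1212.
The Pigouvian subsidy equals MEB at q*: 14.96 + 0.14×24.1212 = 18.3370.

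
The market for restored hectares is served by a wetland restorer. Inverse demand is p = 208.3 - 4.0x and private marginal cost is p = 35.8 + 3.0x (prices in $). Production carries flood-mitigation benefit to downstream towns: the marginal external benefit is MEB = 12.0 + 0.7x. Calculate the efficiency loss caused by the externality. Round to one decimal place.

DWL = $67.9

Market equilibrium (private): 35.8 + 3.0x = 208.3 - 4.0x → x_m = 24.6429.
Social marginal cost = private MC − MEB = 23.8 + 2.3x.
Set SMC = demand: 23.8 + 2.3x = 208.3 - 4.0x → x* = 29.2857.
The welfare-loss triangle has base |x_m − x*| and height MEB(x_m) (the vertical gap between SMC and demand is zero at x* and MEB at x_m).
DWL = ½ × 4.6428 × 29.2500 = 67.9010.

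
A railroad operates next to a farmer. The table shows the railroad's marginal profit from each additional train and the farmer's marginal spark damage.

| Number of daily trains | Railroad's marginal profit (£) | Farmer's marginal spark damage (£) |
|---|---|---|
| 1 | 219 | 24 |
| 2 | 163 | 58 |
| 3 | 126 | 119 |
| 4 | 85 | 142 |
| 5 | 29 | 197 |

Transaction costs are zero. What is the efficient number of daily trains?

3

Bargaining reaches the level where marginal profit last exceeds marginal spark damage.
That holds through level 3 (126 ≥ 119) but not at 4 (85 < 142).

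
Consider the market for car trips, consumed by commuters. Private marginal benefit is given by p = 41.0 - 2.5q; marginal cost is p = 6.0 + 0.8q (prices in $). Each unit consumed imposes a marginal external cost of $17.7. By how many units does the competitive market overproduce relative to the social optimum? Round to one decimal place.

5.4 units

Market equilibrium (private): 6.0 + 0.8q = 41.0 - 2.5q → q_m = 10.6061.
Social marginal benefit = demand − MEC = 23.3 - 2.5q.
Set SMB = MC: 23.3 - 2.5q = 6.0 + 0.8q → q* = 5.2424.
Gap = |10.6061 − 5.2424| = 5.3637.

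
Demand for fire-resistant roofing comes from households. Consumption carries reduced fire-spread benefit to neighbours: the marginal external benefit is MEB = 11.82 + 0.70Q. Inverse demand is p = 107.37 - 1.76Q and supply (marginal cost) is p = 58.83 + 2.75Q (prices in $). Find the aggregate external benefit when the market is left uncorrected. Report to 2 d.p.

$167.76

Market equilibrium (private): 58.83 + 2.75Q = 107.37 - 1.76Q → Q_m = 10.7627.
Total external benefit = ∫₀^{Q_m} (11.82 + 0.70Q) dQ = 11.82×10.7627 + ½×0.70×10.7627² = 167.7576.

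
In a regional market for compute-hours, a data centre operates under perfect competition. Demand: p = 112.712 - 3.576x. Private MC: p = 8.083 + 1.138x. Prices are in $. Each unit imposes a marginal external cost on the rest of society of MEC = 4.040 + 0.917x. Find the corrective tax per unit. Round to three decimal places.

Social marginal cost = private MC + MEC = 12.123 + 2.055x.
Set SMC = demand: 12.123 + 2.055x = 112.712 - 3.576x → x* = 17.8634.
The Pigouvian tax equals MEC at x*: 4.040 + 0.917×17.8634 = 20.4207.

tax = $20.421 per unit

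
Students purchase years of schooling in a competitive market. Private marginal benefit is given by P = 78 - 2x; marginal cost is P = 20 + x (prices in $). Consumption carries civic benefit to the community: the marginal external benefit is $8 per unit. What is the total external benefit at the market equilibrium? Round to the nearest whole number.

$155

Market equilibrium (private): 20 + x = 78 - 2x → x_m = 19.3333.
Total external benefit = MEB × x_m = 8 × 19.3333 = 154.6664.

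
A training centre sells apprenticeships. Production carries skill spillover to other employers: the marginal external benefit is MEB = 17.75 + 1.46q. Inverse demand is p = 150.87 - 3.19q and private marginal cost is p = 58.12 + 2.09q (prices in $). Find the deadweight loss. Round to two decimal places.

Market equilibrium (private): 58.12 + 2.09q = 150.87 - 3.19q → q_m = 17.5663.
Social marginal cost = private MC − MEB = 40.37 + 0.63q.
Set SMC = demand: 40.37 + 0.63q = 150.87 - 3.19q → q* = 28.9267.
The welfare-loss triangle has base |q_m − q*| and height MEB(q_m) (the vertical gap between SMC and demand is zero at q* and MEB at q_m).
DWL = ½ × 11.3604 × 43.3968 = 246.5025.

DWL = $246.50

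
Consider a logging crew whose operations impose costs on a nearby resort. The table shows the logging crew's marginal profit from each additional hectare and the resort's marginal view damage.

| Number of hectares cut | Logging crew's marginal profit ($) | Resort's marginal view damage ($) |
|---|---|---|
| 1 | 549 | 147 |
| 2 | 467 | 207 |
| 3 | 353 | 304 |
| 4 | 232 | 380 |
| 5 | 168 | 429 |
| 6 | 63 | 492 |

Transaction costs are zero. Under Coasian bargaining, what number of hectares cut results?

3

Bargaining reaches the level where marginal profit last exceeds marginal view damage.
That holds through level 3 (353 ≥ 304) but not at 4 (232 < 380).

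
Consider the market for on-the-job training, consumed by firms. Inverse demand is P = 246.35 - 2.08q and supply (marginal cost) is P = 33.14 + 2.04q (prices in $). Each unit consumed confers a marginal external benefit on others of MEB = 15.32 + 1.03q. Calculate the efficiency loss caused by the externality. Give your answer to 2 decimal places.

Market equilibrium (private): 33.14 + 2.04q = 246.35 - 2.08q → q_m = 51.7500.
Social marginal benefit = demand + MEB = 261.67 - 1.05q.
Set SMB = MC: 261.67 - 1.05q = 33.14 + 2.04q → q* = 73.9579.
The loss is the area between SMB and MC from q* to q_m; with linear curves that's a triangle of height MEB(q_m).
DWL = ½ × 22.2079 × 68.6225 = 761.9808.

DWL = $761.98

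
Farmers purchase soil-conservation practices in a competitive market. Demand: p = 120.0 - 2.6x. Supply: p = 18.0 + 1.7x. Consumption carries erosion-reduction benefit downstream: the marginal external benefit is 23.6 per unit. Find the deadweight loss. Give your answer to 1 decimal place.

Market equilibrium (private): 18.0 + 1.7x = 120.0 - 2.6x → x_m = 23.7209.
Social marginal benefit = demand + MEB = 143.6 - 2.6x.
Set SMB = MC: 143.6 - 2.6x = 18.0 + 1.7x → x* = 29.2093.
The loss is the area between SMB and MC from x* to x_m; with linear curves that's a triangle of height MEB(x_m).
DWL = ½ × 5.4884 × 23.6000 = 64.7631.

DWL = 64.8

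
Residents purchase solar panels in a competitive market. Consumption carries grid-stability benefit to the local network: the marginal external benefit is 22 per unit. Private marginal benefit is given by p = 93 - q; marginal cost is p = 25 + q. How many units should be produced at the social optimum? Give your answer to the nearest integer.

q* = 45

Social marginal benefit = demand + MEB = 115 - q.
Set SMB = MC: 115 - q = 25 + q → q* = 45.0000.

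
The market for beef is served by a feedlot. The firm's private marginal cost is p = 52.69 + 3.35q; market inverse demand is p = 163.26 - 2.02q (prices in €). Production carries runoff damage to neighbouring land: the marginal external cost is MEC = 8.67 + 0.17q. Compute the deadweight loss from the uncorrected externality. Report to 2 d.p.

Market equilibrium (private): 52.69 + 3.35q = 163.26 - 2.02q → q_m = 20.5903.
Social marginal cost = private MC + MEC = 61.36 + 3.52q.
Set SMC = demand: 61.36 + 3.52q = 163.26 - 2.02q → q* = 18.3935.
The welfare-loss triangle has base |q_m − q*| and height MEC(q_m) (the vertical gap between SMC and demand is zero at q* and MEC at q_m).
DWL = ½ × 2.1968 × 12.1704 = 13.3680.

DWL = €13.37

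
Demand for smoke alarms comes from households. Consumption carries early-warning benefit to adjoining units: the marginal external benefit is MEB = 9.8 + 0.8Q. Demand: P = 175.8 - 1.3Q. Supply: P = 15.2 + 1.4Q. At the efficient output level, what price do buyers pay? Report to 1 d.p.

P = 59.2

Social marginal benefit = demand + MEB = 185.6 - 0.5Q.
Set SMB = MC: 185.6 - 0.5Q = 15.2 + 1.4Q → Q* = 89.6842.
Consumer price on the demand curve at Q*: 175.8 − 1.3×89.6842 = 59.2105.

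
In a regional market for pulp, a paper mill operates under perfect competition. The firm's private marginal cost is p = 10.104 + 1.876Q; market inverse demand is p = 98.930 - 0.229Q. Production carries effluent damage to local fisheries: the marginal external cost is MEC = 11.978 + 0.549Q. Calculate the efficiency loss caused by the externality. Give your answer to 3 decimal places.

DWL = 232.693

Market equilibrium (private): 10.104 + 1.876Q = 98.930 - 0.229Q → Q_m = 42.1976.
Social marginal cost = private MC + MEC = 22.082 + 2.425Q.
Set SMC = demand: 22.082 + 2.425Q = 98.930 - 0.229Q → Q* = 28.9555.
Between Q* and Q_m the wedge SMC − demand runs linearly from 0 to MEC(Q_m), so the loss is a triangle.
DWL = ½ × 13.2421 × 35.1445 = 232.6935.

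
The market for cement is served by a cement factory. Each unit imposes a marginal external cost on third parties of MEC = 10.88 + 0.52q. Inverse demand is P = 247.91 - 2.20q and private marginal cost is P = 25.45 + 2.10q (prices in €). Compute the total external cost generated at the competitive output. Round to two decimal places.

Market equilibrium (private): 25.45 + 2.10q = 247.91 - 2.20q → q_m = 51.7349.
Total external cost = ∫₀^{q_m} (10.88 + 0.52q) dq = 10.88×51.7349 + ½×0.52×51.7349² = 1258.7657.

€1258.77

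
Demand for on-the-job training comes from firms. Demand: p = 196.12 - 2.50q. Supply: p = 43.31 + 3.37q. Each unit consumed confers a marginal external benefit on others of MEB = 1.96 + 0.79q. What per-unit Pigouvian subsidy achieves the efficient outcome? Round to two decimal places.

subsidy = 26.03 per unit

Social marginal benefit = demand + MEB = 198.08 - 1.71q.
Set SMB = MC: 198.08 - 1.71q = 43.31 + 3.37q → q* = 30.4665.
The Pigouvian subsidy equals MEB at q*: 1.96 + 0.79×30.4665 = 26.0285.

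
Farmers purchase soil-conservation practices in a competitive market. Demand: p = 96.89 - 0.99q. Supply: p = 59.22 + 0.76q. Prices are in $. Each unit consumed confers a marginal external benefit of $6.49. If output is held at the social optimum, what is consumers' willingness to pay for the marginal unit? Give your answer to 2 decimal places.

P = $71.91

Social marginal benefit = demand + MEB = 103.38 - 0.99q.
Set SMB = MC: 103.38 - 0.99q = 59.22 + 0.76q → q* = 25.2343.
Consumer price on the demand curve at q*: 96.89 − 0.99×25.2343 = 71.9080.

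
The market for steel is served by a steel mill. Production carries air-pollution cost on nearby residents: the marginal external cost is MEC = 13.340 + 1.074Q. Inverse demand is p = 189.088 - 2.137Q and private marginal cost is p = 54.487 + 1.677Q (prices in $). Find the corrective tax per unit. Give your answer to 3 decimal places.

Social marginal cost = private MC + MEC = 67.827 + 2.751Q.
Set SMC = demand: 67.827 + 2.751Q = 189.088 - 2.137Q → Q* = 24.8079.
The Pigouvian tax equals MEC at Q*: 13.340 + 1.074×24.8079 = 39.9837.

tax = $39.984 per unit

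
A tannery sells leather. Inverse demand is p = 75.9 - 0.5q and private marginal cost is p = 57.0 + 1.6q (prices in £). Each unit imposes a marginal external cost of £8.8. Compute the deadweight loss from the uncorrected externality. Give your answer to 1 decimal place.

Market equilibrium (private): 57.0 + 1.6q = 75.9 - 0.5q → q_m = 9.0000.
Social marginal cost = private MC + MEC = 65.8 + 1.6q.
Set SMC = demand: 65.8 + 1.6q = 75.9 - 0.5q → q* = 4.8095.
The loss is the area between SMC and demand from q* to q_m; with linear curves that's a triangle of height MEC(q_m).
DWL = ½ × 4.1905 × 8.8000 = 18.4382.

DWL = £18.4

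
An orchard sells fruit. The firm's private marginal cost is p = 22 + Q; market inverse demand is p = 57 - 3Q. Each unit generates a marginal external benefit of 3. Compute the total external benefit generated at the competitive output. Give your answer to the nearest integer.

Market equilibrium (private): 22 + Q = 57 - 3Q → Q_m = 8.7500.
Total external benefit = MEB × Q_m = 3 × 8.7500 = 26.2500.

26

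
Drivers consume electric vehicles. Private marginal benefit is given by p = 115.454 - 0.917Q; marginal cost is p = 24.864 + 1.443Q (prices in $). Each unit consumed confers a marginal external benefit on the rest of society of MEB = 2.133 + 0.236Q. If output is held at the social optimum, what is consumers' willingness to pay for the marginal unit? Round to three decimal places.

P = $75.422

Social marginal benefit = demand + MEB = 117.587 - 0.681Q.
Set SMB = MC: 117.587 - 0.681Q = 24.864 + 1.443Q → Q* = 43.6549.
Consumer price on the demand curve at Q*: 115.454 − 0.917×43.6549 = 75.4225.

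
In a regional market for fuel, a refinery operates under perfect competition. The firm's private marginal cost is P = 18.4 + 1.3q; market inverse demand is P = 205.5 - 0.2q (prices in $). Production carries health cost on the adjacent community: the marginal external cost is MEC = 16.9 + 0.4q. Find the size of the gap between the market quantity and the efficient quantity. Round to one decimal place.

35.2 units

Market equilibrium (private): 18.4 + 1.3q = 205.5 - 0.2q → q_m = 124.7333.
Social marginal cost = private MC + MEC = 35.3 + 1.7q.
Set SMC = demand: 35.3 + 1.7q = 205.5 - 0.2q → q* = 89.5789.
Gap = |124.7333 − 89.5789| = 35.1544.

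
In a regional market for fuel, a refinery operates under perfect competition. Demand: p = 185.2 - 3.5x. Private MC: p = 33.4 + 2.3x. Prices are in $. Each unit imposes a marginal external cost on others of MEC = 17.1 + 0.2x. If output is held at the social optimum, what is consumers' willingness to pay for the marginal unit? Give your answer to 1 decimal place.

P = $106.6

Social marginal cost = private MC + MEC = 50.5 + 2.5x.
Set SMC = demand: 50.5 + 2.5x = 185.2 - 3.5x → x* = 22.4500.
Consumer price on the demand curve at x*: 185.2 − 3.5×22.4500 = 106.6250.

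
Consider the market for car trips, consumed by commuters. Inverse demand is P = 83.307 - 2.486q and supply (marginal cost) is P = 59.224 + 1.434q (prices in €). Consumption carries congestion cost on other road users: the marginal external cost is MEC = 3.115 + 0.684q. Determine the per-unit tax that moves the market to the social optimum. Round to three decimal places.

tax = €6.230 per unit

Social marginal benefit = demand − MEC = 80.192 - 3.170q.
Set SMB = MC: 80.192 - 3.170q = 59.224 + 1.434q → q* = 4.5543.
The Pigouvian tax equals MEC at q*: 3.115 + 0.684×4.5543 = 6.2301.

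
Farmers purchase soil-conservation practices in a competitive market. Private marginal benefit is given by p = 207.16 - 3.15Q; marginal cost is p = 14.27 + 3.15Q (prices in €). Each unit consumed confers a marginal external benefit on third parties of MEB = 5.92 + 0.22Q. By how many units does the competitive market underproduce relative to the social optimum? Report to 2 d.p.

Market equilibrium (private): 14.27 + 3.15Q = 207.16 - 3.15Q → Q_m = 30.6175.
Social marginal benefit = demand + MEB = 213.08 - 2.93Q.
Set SMB = MC: 213.08 - 2.93Q = 14.27 + 3.15Q → Q* = 32.6990.
Gap = |30.6175 − 32.6990| = 2.0815.

2.08 units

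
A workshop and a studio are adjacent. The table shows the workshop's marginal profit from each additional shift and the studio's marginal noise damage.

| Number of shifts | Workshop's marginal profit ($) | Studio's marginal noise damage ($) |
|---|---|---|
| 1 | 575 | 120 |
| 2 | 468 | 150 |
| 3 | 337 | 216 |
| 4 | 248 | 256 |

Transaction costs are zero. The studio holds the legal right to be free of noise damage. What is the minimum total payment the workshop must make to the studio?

Efficient level: marginal profit ≥ marginal noise damage through level 3, so k* = 3.
With the studio holding the right, the workshop must at least compensate total damage at k*: 120 + 150 + 216 = 486.

$486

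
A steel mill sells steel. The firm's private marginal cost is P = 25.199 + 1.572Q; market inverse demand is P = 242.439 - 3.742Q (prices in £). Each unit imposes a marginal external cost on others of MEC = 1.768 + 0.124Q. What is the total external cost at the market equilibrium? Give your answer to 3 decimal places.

£175.893

Market equilibrium (private): 25.199 + 1.572Q = 242.439 - 3.742Q → Q_m = 40.8807.
Total external cost = ∫₀^{Q_m} (1.768 + 0.124Q) dQ = 1.768×40.8807 + ½×0.124×40.8807² = 175.8934.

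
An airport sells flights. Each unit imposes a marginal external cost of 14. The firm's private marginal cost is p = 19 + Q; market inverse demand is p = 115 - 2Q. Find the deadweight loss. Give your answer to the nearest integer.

DWL = 33

Market equilibrium (private): 19 + Q = 115 - 2Q → Q_m = 32.0000.
Social marginal cost = private MC + MEC = 33 + Q.
Set SMC = demand: 33 + Q = 115 - 2Q → Q* = 27.3333.
Height of the DWL triangle at Q_m is SMC(Q_m) − demand(Q_m) = MEC(Q_m) = 14.0000.
DWL = ½ × 4.6667 × 14.0000 = 32.6669.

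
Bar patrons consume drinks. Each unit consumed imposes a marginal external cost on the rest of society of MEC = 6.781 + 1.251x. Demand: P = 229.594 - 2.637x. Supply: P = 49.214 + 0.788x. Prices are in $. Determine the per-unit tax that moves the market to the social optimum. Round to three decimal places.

tax = $53.225 per unit

Social marginal benefit = demand − MEC = 222.813 - 3.888x.
Set SMB = MC: 222.813 - 3.888x = 49.214 + 0.788x → x* = 37.1255.
The Pigouvian tax equals MEC at x*: 6.781 + 1.251×37.1255 = 53.2250.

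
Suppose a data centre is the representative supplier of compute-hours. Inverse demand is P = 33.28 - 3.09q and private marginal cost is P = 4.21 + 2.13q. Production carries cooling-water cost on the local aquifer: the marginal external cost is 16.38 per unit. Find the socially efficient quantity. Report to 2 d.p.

q* = 2.43

Social marginal cost = private MC + MEC = 20.59 + 2.13q.
Set SMC = demand: 20.59 + 2.13q = 33.28 - 3.09q → q* = 2.4310.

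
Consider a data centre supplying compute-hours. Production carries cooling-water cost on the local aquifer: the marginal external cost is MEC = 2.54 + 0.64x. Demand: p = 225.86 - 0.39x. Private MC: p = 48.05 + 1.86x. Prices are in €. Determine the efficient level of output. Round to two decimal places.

x* = 60.65

Social marginal cost = private MC + MEC = 50.59 + 2.50x.
Set SMC = demand: 50.59 + 2.50x = 225.86 - 0.39x → x* = 60.6471.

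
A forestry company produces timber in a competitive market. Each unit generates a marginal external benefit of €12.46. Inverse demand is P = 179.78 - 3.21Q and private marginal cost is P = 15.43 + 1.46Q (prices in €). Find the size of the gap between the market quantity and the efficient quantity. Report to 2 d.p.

Market equilibrium (private): 15.43 + 1.46Q = 179.78 - 3.21Q → Q_m = 35.1927.
Social marginal cost = private MC − MEB = 2.97 + 1.46Q.
Set SMC = demand: 2.97 + 1.46Q = 179.78 - 3.21Q → Q* = 37.8608.
Gap = |35.1927 − 37.8608| = 2.6681.

2.67 units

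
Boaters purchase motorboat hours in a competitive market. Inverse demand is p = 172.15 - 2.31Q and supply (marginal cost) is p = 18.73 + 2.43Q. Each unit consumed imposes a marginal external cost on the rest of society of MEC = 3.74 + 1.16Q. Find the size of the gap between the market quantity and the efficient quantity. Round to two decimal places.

Market equilibrium (private): 18.73 + 2.43Q = 172.15 - 2.31Q → Q_m = 32.3671.
Social marginal benefit = demand − MEC = 168.41 - 3.47Q.
Set SMB = MC: 168.41 - 3.47Q = 18.73 + 2.43Q → Q* = 25.3695.
Gap = |32.3671 − 25.3695| = 6.9976.

7.00 units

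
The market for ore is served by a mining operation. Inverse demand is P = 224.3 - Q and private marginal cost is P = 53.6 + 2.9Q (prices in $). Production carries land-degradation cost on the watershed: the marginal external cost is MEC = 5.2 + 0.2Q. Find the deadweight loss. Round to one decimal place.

DWL = $23.7

Market equilibrium (private): 53.6 + 2.9Q = 224.3 - Q → Q_m = 43.7692.
Social marginal cost = private MC + MEC = 58.8 + 3.1Q.
Set SMC = demand: 58.8 + 3.1Q = 224.3 - Q → Q* = 40.3659.
The loss is the area between SMC and demand from Q* to Q_m; with linear curves that's a triangle of height MEC(Q_m).
DWL = ½ × 3.4033 × 13.9538 = 23.7445.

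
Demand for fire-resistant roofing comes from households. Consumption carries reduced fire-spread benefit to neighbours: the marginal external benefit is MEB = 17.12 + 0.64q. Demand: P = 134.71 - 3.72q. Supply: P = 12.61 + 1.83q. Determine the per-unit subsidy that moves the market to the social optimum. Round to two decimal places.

Social marginal benefit = demand + MEB = 151.83 - 3.08q.
Set SMB = MC: 151.83 - 3.08q = 12.61 + 1.83q → q* = 28.3544.
The Pigouvian subsidy equals MEB at q*: 17.12 + 0.64×28.3544 = 35.2668.

subsidy = 35.27 per unit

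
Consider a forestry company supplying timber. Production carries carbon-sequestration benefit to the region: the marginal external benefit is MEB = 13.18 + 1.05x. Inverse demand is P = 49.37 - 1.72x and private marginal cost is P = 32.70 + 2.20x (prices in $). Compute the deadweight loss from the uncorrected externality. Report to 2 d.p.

DWL = $54.24

Market equilibrium (private): 32.70 + 2.20x = 49.37 - 1.72x → x_m = 4.2526.
Social marginal cost = private MC − MEB = 19.52 + 1.15x.
Set SMC = demand: 19.52 + 1.15x = 49.37 - 1.72x → x* = 10.4007.
The welfare-loss triangle has base |x_m − x*| and height MEB(x_m) (the vertical gap between SMC and demand is zero at x* and MEB at x_m).
DWL = ½ × 6.1481 × 17.6452 = 54.2422.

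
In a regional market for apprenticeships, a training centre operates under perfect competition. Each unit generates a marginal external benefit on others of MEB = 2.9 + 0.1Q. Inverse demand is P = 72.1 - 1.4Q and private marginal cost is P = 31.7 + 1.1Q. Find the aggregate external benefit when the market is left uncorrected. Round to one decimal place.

Market equilibrium (private): 31.7 + 1.1Q = 72.1 - 1.4Q → Q_m = 16.1600.
Total external benefit = ∫₀^{Q_m} (2.9 + 0.1Q) dQ = 2.9×16.1600 + ½×0.1×16.1600² = 59.9213.

59.9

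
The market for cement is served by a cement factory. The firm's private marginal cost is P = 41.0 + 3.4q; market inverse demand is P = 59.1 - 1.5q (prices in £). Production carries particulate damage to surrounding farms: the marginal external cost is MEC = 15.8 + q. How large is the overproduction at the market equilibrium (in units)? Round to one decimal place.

3.3 units

Market equilibrium (private): 41.0 + 3.4q = 59.1 - 1.5q → q_m = 3.6939.
Social marginal cost = private MC + MEC = 56.8 + 4.4q.
Set SMC = demand: 56.8 + 4.4q = 59.1 - 1.5q → q* = 0.3898.
Gap = |3.6939 − 0.3898| = 3.3041.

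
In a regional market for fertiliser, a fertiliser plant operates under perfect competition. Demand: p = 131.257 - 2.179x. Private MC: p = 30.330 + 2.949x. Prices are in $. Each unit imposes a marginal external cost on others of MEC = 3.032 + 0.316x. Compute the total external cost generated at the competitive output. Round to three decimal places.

Market equilibrium (private): 30.330 + 2.949x = 131.257 - 2.179x → x_m = 19.6816.
Total external cost = ∫₀^{x_m} (3.032 + 0.316x) dx = 3.032×19.6816 + ½×0.316×19.6816² = 120.8783.

$120.878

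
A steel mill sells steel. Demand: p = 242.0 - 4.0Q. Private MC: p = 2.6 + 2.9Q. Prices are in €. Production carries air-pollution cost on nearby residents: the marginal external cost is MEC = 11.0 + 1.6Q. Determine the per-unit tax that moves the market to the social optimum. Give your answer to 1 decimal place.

tax = €54.0 per unit

Social marginal cost = private MC + MEC = 13.6 + 4.5Q.
Set SMC = demand: 13.6 + 4.5Q = 242.0 - 4.0Q → Q* = 26.8706.
The Pigouvian tax equals MEC at Q*: 11.0 + 1.6×26.8706 = 53.9930.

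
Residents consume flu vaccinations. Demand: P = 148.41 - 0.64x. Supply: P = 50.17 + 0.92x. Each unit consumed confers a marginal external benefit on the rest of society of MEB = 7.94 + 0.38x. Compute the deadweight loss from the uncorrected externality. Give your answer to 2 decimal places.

DWL = 430.39

Market equilibrium (private): 50.17 + 0.92x = 148.41 - 0.64x → x_m = 62.9744.
Social marginal benefit = demand + MEB = 156.35 - 0.26x.
Set SMB = MC: 156.35 - 0.26x = 50.17 + 0.92x → x* = 89.9831.
The welfare-loss triangle has base |x_m − x*| and height MEB(x_m) (the vertical gap between SMB and MC is zero at x* and MEB at x_m).
DWL = ½ × 27.0087 × 31.8703 = 430.3877.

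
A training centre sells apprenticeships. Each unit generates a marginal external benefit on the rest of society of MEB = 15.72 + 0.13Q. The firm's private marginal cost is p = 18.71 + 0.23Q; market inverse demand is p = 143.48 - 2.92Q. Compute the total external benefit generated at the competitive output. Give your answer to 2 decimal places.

724.64

Market equilibrium (private): 18.71 + 0.23Q = 143.48 - 2.92Q → Q_m = 39.6095.
Total external benefit = ∫₀^{Q_m} (15.72 + 0.13Q) dQ = 15.72×39.6095 + ½×0.13×39.6095² = 724.6407.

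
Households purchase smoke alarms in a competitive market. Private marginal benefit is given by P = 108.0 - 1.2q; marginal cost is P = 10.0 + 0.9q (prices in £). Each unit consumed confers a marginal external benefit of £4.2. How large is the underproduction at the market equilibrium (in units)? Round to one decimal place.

2.0 units

Market equilibrium (private): 10.0 + 0.9q = 108.0 - 1.2q → q_m = 46.6667.
Social marginal benefit = demand + MEB = 112.2 - 1.2q.
Set SMB = MC: 112.2 - 1.2q = 10.0 + 0.9q → q* = 48.6667.
Gap = |46.6667 − 48.6667| = 2.0000.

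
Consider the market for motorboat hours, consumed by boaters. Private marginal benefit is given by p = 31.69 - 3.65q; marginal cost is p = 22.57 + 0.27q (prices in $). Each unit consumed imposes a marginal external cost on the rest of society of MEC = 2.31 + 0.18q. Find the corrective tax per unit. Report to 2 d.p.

tax = $2.61 per unit

Social marginal benefit = demand − MEC = 29.38 - 3.83q.
Set SMB = MC: 29.38 - 3.83q = 22.57 + 0.27q → q* = 1.6610.
The Pigouvian tax equals MEC at q*: 2.31 + 0.18×1.6610 = 2.6090.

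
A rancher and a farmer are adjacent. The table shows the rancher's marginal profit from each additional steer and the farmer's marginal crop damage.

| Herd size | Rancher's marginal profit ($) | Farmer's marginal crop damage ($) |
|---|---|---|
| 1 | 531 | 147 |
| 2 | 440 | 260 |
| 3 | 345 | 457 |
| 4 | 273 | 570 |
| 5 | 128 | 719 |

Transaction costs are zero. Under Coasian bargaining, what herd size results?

2

Bargaining reaches the level where marginal profit last exceeds marginal crop damage.
That holds through level 2 (440 ≥ 260) but not at 3 (345 < 457).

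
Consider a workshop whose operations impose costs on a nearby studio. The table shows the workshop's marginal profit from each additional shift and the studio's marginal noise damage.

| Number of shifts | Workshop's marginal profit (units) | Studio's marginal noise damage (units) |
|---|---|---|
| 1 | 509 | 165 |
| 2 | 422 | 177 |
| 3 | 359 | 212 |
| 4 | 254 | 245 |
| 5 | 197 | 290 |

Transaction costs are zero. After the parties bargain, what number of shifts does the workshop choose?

Bargaining reaches the level where marginal profit last exceeds marginal noise damage.
That holds through level 4 (254 ≥ 245) but not at 5 (197 < 290).

4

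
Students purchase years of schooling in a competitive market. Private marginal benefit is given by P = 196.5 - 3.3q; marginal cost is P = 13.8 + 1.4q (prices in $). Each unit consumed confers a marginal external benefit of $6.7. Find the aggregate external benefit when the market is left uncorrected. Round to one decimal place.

Market equilibrium (private): 13.8 + 1.4q = 196.5 - 3.3q → q_m = 38.8723.
Total external benefit = MEB × q_m = 6.7 × 38.8723 = 260.4444.

$260.4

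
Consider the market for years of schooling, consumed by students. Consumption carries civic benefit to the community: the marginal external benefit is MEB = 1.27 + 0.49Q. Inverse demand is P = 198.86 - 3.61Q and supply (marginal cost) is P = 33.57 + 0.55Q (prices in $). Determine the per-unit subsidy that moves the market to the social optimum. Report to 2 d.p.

Social marginal benefit = demand + MEB = 200.13 - 3.12Q.
Set SMB = MC: 200.13 - 3.12Q = 33.57 + 0.55Q → Q* = 45.3842.
The Pigouvian subsidy equals MEB at Q*: 1.27 + 0.49×45.3842 = 23.5083.

subsidy = $23.51 per unit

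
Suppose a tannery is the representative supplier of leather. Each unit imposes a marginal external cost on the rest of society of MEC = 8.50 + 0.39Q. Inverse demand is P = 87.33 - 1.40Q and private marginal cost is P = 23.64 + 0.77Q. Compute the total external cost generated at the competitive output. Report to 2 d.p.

Market equilibrium (private): 23.64 + 0.77Q = 87.33 - 1.40Q → Q_m = 29.3502.
Total external cost = ∫₀^{Q_m} (8.50 + 0.39Q) dQ = 8.50×29.3502 + ½×0.39×29.3502² = 417.4564.

417.46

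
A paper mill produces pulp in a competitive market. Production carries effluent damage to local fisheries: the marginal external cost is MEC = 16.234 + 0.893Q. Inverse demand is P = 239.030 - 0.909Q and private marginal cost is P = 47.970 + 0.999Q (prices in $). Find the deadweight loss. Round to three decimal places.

Market equilibrium (private): 47.970 + 0.999Q = 239.030 - 0.909Q → Q_m = 100.1363.
Social marginal cost = private MC + MEC = 64.204 + 1.892Q.
Set SMC = demand: 64.204 + 1.892Q = 239.030 - 0.909Q → Q* = 62.4156.
Between Q* and Q_m the wedge SMC − demand runs linearly from 0 to MEC(Q_m), so the loss is a triangle.
DWL = ½ × 37.7207 × 105.6557 = 1992.7035.

DWL = $1992.703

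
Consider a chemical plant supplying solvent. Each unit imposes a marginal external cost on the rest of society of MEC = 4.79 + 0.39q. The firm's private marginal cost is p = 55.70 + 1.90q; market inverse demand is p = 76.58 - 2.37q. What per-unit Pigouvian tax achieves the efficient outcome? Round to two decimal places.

tax = 6.14 per unit

Social marginal cost = private MC + MEC = 60.49 + 2.29q.
Set SMC = demand: 60.49 + 2.29q = 76.58 - 2.37q → q* = 3.4528.
The Pigouvian tax equals MEC at q*: 4.79 + 0.39×3.4528 = 6.1366.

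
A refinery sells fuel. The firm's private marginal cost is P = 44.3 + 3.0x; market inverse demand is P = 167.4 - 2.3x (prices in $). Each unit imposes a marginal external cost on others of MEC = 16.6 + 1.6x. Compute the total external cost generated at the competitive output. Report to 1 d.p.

Market equilibrium (private): 44.3 + 3.0x = 167.4 - 2.3x → x_m = 23.2264.
Total external cost = ∫₀^{x_m} (16.6 + 1.6x) dx = 16.6×23.2264 + ½×1.6×23.2264² = 817.1308.

$817.1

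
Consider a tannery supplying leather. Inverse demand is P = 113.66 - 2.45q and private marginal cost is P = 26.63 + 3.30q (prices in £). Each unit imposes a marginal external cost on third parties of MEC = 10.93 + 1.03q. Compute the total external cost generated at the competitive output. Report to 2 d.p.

£283.41

Market equilibrium (private): 26.63 + 3.30q = 113.66 - 2.45q → q_m = 15.1357.
Total external cost = ∫₀^{q_m} (10.93 + 1.03q) dq = 10.93×15.1357 + ½×1.03×15.1357² = 283.4142.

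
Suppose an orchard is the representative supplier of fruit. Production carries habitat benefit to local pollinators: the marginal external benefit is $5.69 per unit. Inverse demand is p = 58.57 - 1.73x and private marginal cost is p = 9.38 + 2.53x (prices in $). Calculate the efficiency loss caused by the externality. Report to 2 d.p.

Market equilibrium (private): 9.38 + 2.53x = 58.57 - 1.73x → x_m = 11.5469.
Social marginal cost = private MC − MEB = 3.69 + 2.53x.
Set SMC = demand: 3.69 + 2.53x = 58.57 - 1.73x → x* = 12.8826.
Height of the DWL triangle at x_m is demand(x_m) − SMC(x_m) = MEB(x_m) = 5.6900.
DWL = ½ × 1.3357 × 5.6900 = 3.8001.

DWL = $3.80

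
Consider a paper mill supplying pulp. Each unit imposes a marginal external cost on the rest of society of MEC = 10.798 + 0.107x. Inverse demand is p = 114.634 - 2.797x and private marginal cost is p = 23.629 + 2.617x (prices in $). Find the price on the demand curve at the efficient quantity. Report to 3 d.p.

Social marginal cost = private MC + MEC = 34.427 + 2.724x.
Set SMC = demand: 34.427 + 2.724x = 114.634 - 2.797x → x* = 14.5276.
Consumer price on the demand curve at x*: 114.634 − 2.797×14.5276 = 74.0003.

P = $74.000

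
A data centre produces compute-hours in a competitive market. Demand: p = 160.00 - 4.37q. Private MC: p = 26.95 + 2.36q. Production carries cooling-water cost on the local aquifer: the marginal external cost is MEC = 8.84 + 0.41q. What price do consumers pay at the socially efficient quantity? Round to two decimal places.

P = 83.98

Social marginal cost = private MC + MEC = 35.79 + 2.77q.
Set SMC = demand: 35.79 + 2.77q = 160.00 - 4.37q → q* = 17.3964.
Consumer price on the demand curve at q*: 160.00 − 4.37×17.3964 = 83.9777.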